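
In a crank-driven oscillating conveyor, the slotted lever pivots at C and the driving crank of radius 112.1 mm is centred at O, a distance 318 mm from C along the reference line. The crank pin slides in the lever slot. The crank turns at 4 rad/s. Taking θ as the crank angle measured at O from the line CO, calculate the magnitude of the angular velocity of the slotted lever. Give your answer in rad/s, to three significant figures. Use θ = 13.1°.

ω = 4 rad/s
Crank pin A relative to C: A = (d + r cosθ, r sinθ); lever angle φ = atan2(r sinθ, d + r cosθ).
Differentiating tanφ: φ̇ = rω(d cosθ + r)/(d² + r² + 2dr cosθ).
d² + r² + 2dr cosθ = |CA|² = 0.183131 m²;  d cosθ + r = +0.42182 m.
|ω_lever| = |0.1121·4·+0.42182| / 0.183131 = 1.0328 rad/s.

1.03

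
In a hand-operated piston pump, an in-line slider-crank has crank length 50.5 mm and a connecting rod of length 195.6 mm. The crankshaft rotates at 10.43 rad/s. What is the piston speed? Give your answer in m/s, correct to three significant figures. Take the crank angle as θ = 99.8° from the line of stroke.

0.495

ω = 10.43 rad/s
For an in-line slider-crank, x = r cosθ + √(L² − r² sin²θ), so v = −rω sinθ·[1 + r cosθ/√(L² − r² sin²θ)].
With r = 0.0505 m, L = 0.1956 m, θ = 99.8°: √(L² − r² sin²θ) = 0.18916 m.
v = −0.0505·10.43·0.98541·[1 + 0.0505·-0.17021/0.18916] = -0.49544 m/s.
|v| = 0.49544 m/s.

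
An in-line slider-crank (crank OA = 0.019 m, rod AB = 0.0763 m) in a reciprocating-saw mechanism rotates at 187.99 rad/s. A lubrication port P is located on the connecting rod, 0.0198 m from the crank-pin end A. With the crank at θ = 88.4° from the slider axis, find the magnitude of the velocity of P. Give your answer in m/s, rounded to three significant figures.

ω = 188 rad/s.  Crank-pin speed |V_A| = rω = 3.5718 m/s, perpendicular to OA.
Rod angle: sinφ = −(r/L) sinθ ⇒ φ = -14.414°; ω_rod = −rω cosθ/√(L²−r²sin²θ) = -1.3496 rad/s.
V_P = V_A + ω_rod × AP, with AP = 0.0198 m along the rod.
Components: V_Px = −rω sinθ − a·ω_rod·sinφ = -3.5771 m/s;  V_Py = rω cosθ + a·ω_rod·cosφ = +0.07385 m/s.
|V_P| = √(V_Px² + V_Py²) = 3.5778 m/s.

3.58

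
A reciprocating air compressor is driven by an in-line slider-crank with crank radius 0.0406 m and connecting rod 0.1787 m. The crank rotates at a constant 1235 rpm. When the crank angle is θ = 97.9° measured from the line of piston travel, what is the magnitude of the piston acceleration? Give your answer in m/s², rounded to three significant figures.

ω = 2π·1235/60 = 129.3 rad/s
x(θ) = r cosθ + √(L² − r² sin²θ); with ω constant, a = ω²·d²x/dθ².
d²x/dθ² = −r cosθ − r²(cos2θ)/√u − r⁴ sin²2θ/(4u^{3/2}),  u = L² − r² sin²θ = 0.0303165 m².
Substituting r = 0.0406 m, L = 0.1787 m, θ = 97.9°: d²x/dθ² = +0.01468 m.
a = ω²·d²x/dθ² = (129.3)²·(+0.01468) = +245.54 m/s²;  |a| = 245.54 m/s².

246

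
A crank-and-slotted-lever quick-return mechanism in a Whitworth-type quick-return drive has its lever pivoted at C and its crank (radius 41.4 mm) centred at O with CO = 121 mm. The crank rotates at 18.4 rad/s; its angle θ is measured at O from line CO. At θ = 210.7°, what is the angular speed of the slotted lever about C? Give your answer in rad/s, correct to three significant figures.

ω = 18.4 rad/s
Crank pin A relative to C: A = (d + r cosθ, r sinθ); lever angle φ = atan2(r sinθ, d + r cosθ).
Differentiating tanφ: φ̇ = rω(d cosθ + r)/(d² + r² + 2dr cosθ).
d² + r² + 2dr cosθ = |CA|² = 0.00774027 m²;  d cosθ + r = -0.062642 m.
|ω_lever| = |0.0414·18.4·-0.062642| / 0.00774027 = 6.1649 rad/s.

6.16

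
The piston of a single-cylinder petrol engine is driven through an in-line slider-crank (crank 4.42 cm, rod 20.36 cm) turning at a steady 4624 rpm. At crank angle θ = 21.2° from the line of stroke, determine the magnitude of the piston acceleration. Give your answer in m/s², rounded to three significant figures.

ω = 2π·4624/60 = 484.2 rad/s
x(θ) = r cosθ + √(L² − r² sin²θ); with ω constant, a = ω²·d²x/dθ².
d²x/dθ² = −r cosθ − r²(cos2θ)/√u − r⁴ sin²2θ/(4u^{3/2}),  u = L² − r² sin²θ = 0.0411975 m².
Substituting r = 0.0442 m, L = 0.2036 m, θ = 21.2°: d²x/dθ² = -0.048368 m.
a = ω²·d²x/dθ² = (484.2)²·(-0.048368) = -11341 m/s²;  |a| = 11341 m/s².

11300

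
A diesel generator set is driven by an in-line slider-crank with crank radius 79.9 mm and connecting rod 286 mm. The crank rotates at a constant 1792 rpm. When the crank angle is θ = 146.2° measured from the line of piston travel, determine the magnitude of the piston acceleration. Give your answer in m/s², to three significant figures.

2020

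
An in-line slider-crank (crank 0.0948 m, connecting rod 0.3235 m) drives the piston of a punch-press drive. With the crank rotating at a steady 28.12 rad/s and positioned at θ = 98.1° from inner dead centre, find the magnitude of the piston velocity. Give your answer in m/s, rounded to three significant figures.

ω = 28.12 rad/s
For an in-line slider-crank, x = r cosθ + √(L² − r² sin²θ), so v = −rω sinθ·[1 + r cosθ/√(L² − r² sin²θ)].
With r = 0.0948 m, L = 0.3235 m, θ = 98.1°: √(L² − r² sin²θ) = 0.30959 m.
v = −0.0948·28.12·0.99002·[1 + 0.0948·-0.14090/0.30959] = -2.5253 m/s.
|v| = 2.5253 m/s.

2.53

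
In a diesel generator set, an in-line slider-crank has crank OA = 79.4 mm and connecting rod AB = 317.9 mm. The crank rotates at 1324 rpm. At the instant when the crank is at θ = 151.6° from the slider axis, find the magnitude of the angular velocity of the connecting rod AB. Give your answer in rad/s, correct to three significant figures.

ω = 138.6 rad/s (converted from 1324 rpm).
The rod makes angle φ with the slider axis where L sinφ = r sinθ; differentiating, L cosφ·φ̇ = r ω cosθ.
L cosφ = √(L² − r² sin²θ) = 0.31565 m.
|ω_rod| = r ω |cosθ| / √(L² − r² sin²θ) = 0.0794·138.6·0.87965/0.31565 = 30.679 rad/s.

30.7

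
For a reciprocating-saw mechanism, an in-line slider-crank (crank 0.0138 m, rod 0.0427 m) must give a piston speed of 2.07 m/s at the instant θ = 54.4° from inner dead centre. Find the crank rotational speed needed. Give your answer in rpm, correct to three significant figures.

1470

For an in-line slider-crank, |v_piston| = rω|sinθ|·[1 + r cosθ/√(L² − r² sin²θ)].
With r = 0.0138 m, L = 0.0427 m, θ = 54.4°: the bracketed kinematic factor |dx/dθ| = 0.013409 m.
ω = v/|dx/dθ| = 2.07/0.013409 = 154.38 rad/s.
N = 60ω/(2π) = 1474.2 rpm.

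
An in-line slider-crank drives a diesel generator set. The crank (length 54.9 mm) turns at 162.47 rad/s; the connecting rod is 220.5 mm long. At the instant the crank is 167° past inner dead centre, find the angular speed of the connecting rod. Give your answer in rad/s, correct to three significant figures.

39.5

ω = 162.5 rad/s
The rod makes angle φ with the slider axis where L sinφ = r sinθ; differentiating, L cosφ·φ̇ = r ω cosθ.
L cosφ = √(L² − r² sin²θ) = 0.22015 m.
|ω_rod| = r ω |cosθ| / √(L² − r² sin²θ) = 0.0549·162.5·0.97437/0.22015 = 39.477 rad/s.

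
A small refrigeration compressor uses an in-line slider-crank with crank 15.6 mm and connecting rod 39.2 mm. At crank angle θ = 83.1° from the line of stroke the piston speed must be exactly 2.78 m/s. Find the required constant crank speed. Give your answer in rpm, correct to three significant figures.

1630

For an in-line slider-crank, |v_piston| = rω|sinθ|·[1 + r cosθ/√(L² − r² sin²θ)].
With r = 0.0156 m, L = 0.0392 m, θ = 83.1°: the bracketed kinematic factor |dx/dθ| = 0.016293 m.
ω = v/|dx/dθ| = 2.78/0.016293 = 170.63 rad/s.
N = 60ω/(2π) = 1629.4 rpm.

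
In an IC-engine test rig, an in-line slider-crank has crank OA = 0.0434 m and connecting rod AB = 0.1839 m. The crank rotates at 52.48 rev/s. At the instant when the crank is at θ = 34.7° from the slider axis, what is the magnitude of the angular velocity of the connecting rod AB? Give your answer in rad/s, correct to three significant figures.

64.6

ω = 329.7 rad/s (converted from 52.48 rev/s).
The rod makes angle φ with the slider axis where L sinφ = r sinθ; differentiating, L cosφ·φ̇ = r ω cosθ.
L cosφ = √(L² − r² sin²θ) = 0.18223 m.
|ω_rod| = r ω |cosθ| / √(L² − r² sin²θ) = 0.0434·329.7·0.82214/0.18223 = 64.563 rad/s.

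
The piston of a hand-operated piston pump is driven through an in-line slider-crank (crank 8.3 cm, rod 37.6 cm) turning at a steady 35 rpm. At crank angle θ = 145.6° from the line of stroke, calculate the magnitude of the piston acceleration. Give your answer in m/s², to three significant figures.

ω = 2π·35/60 = 3.665 rad/s
x(θ) = r cosθ + √(L² − r² sin²θ); with ω constant, a = ω²·d²x/dθ².
d²x/dθ² = −r cosθ − r²(cos2θ)/√u − r⁴ sin²2θ/(4u^{3/2}),  u = L² − r² sin²θ = 0.139177 m².
Substituting r = 0.083 m, L = 0.376 m, θ = 145.6°: d²x/dθ² = +0.061608 m.
a = ω²·d²x/dθ² = (3.665)²·(+0.061608) = +0.82762 m/s²;  |a| = 0.82762 m/s².

0.828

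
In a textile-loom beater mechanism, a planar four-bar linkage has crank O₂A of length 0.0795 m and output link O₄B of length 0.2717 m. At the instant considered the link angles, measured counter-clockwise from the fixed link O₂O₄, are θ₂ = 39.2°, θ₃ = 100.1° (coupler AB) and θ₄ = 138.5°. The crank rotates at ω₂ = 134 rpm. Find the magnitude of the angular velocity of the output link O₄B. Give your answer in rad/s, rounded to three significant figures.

ω₂ = 14.03 rad/s (from 134 rpm).
Differentiating the loop-closure r₂e^{iθ₂}+r₃e^{iθ₃}=r₁+r₄e^{iθ₄} gives r₂ω₂e^{iθ₂}+r₃ω₃e^{iθ₃}=r₄ω₄e^{iθ₄}.
Eliminating the other unknown: ω₄ = r₂ω₂ sin(θ₂−θ₃) / [r₄ sin(θ₄−θ₃)].
Numerator sine = -0.87377; denominator sine = +0.62115.
Result = 0.0795·14.03·(-0.87377) / (0.2717·(+0.62115)) = -5.7758 rad/s; magnitude 5.7758 rad/s.

5.78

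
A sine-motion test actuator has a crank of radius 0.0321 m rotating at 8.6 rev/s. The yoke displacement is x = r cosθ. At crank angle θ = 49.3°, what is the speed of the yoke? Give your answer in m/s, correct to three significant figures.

1.32

ω = 54.04 rad/s (from 8.6 rev/s).
x = r cosθ ⇒ ẋ = −rω sinθ.
|v| = rω|sinθ| = 0.0321·54.04·|sin 49.3°| = 1.315 m/s.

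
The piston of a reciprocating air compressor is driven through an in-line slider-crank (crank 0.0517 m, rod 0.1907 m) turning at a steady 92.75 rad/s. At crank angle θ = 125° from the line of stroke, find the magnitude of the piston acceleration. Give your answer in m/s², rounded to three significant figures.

295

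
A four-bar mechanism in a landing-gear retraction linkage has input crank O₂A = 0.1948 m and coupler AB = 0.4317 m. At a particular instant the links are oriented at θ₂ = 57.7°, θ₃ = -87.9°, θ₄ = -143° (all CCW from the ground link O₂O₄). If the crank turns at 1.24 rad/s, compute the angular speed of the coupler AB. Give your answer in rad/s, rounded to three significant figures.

0.241

ω₂ = 1.24 rad/s
Differentiating the loop-closure r₂e^{iθ₂}+r₃e^{iθ₃}=r₁+r₄e^{iθ₄} gives r₂ω₂e^{iθ₂}+r₃ω₃e^{iθ₃}=r₄ω₄e^{iθ₄}.
Eliminating the other unknown: ω₃ = r₂ω₂ sin(θ₄−θ₂) / [r₃ sin(θ₃−θ₄)].
Numerator sine = +0.35347; denominator sine = +0.82015.
Result = 0.1948·1.24·(+0.35347) / (0.4317·(+0.82015)) = +0.24115 rad/s; magnitude 0.24115 rad/s.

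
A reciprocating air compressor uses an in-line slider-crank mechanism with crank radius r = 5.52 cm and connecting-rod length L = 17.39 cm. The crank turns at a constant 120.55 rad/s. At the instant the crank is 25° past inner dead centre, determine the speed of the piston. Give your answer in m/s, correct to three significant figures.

3.63

ω = 120.5 rad/s
For an in-line slider-crank, x = r cosθ + √(L² − r² sin²θ), so v = −rω sinθ·[1 + r cosθ/√(L² − r² sin²θ)].
With r = 0.0552 m, L = 0.1739 m, θ = 25°: √(L² − r² sin²θ) = 0.17233 m.
v = −0.0552·120.5·0.42262·[1 + 0.0552·0.90631/0.17233] = -3.6287 m/s.
|v| = 3.6287 m/s.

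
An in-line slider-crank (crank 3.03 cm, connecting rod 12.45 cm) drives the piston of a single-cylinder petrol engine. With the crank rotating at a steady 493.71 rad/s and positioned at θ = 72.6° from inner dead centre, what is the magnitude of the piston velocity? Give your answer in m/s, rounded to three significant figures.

15.3

ω = 493.7 rad/s
For an in-line slider-crank, x = r cosθ + √(L² − r² sin²θ), so v = −rω sinθ·[1 + r cosθ/√(L² − r² sin²θ)].
With r = 0.0303 m, L = 0.1245 m, θ = 72.6°: √(L² − r² sin²θ) = 0.1211 m.
v = −0.0303·493.7·0.95424·[1 + 0.0303·0.29904/0.1211] = -15.343 m/s.
|v| = 15.343 m/s.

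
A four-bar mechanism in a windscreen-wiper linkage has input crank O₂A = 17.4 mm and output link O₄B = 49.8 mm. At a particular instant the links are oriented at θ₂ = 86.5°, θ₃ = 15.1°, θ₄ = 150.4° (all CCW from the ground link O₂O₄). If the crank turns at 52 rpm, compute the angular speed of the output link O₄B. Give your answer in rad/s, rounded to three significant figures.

ω₂ = 5.445 rad/s (from 52 rpm).
Differentiating the loop-closure r₂e^{iθ₂}+r₃e^{iθ₃}=r₁+r₄e^{iθ₄} gives r₂ω₂e^{iθ₂}+r₃ω₃e^{iθ₃}=r₄ω₄e^{iθ₄}.
Eliminating the other unknown: ω₄ = r₂ω₂ sin(θ₂−θ₃) / [r₄ sin(θ₄−θ₃)].
Numerator sine = +0.94777; denominator sine = +0.70339.
Result = 0.0174·5.445·(+0.94777) / (0.0498·(+0.70339)) = +2.5636 rad/s; magnitude 2.5636 rad/s.

2.56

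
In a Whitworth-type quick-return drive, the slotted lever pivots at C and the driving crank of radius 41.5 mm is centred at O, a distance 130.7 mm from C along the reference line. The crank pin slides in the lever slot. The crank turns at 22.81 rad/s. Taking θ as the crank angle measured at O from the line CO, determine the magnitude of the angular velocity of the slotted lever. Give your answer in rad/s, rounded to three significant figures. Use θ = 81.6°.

ω = 22.81 rad/s
Crank pin A relative to C: A = (d + r cosθ, r sinθ); lever angle φ = atan2(r sinθ, d + r cosθ).
Differentiating tanφ: φ̇ = rω(d cosθ + r)/(d² + r² + 2dr cosθ).
d² + r² + 2dr cosθ = |CA|² = 0.0203895 m²;  d cosθ + r = +0.060593 m.
|ω_lever| = |0.0415·22.81·+0.060593| / 0.0203895 = 2.8131 rad/s.

2.81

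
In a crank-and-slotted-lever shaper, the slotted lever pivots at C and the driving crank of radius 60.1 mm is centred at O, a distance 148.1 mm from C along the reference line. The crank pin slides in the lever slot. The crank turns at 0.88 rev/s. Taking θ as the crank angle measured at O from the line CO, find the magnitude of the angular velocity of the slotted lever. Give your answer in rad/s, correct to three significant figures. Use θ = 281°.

1.01

ω = 5.529 rad/s (from 0.88 rev/s).
Crank pin A relative to C: A = (d + r cosθ, r sinθ); lever angle φ = atan2(r sinθ, d + r cosθ).
Differentiating tanφ: φ̇ = rω(d cosθ + r)/(d² + r² + 2dr cosθ).
d² + r² + 2dr cosθ = |CA|² = 0.0289423 m²;  d cosθ + r = +0.088359 m.
|ω_lever| = |0.0601·5.529·+0.088359| / 0.0289423 = 1.0145 rad/s.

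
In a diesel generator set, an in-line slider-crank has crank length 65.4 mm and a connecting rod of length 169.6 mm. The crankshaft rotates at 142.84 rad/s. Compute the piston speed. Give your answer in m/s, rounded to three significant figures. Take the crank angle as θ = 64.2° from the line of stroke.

9.92

ω = 142.8 rad/s
For an in-line slider-crank, x = r cosθ + √(L² − r² sin²θ), so v = −rω sinθ·[1 + r cosθ/√(L² − r² sin²θ)].
With r = 0.0654 m, L = 0.1696 m, θ = 64.2°: √(L² − r² sin²θ) = 0.15905 m.
v = −0.0654·142.8·0.90032·[1 + 0.0654·0.43523/0.15905] = -9.9157 m/s.
|v| = 9.9157 m/s.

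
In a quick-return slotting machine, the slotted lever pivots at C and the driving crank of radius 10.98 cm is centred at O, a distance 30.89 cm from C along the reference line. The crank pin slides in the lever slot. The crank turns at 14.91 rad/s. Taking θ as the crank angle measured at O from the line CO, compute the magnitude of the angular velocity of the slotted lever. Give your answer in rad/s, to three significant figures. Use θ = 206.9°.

5.77

ω = 14.91 rad/s
Crank pin A relative to C: A = (d + r cosθ, r sinθ); lever angle φ = atan2(r sinθ, d + r cosθ).
Differentiating tanφ: φ̇ = rω(d cosθ + r)/(d² + r² + 2dr cosθ).
d² + r² + 2dr cosθ = |CA|² = 0.0469807 m²;  d cosθ + r = -0.16568 m.
|ω_lever| = |0.1098·14.91·-0.16568| / 0.0469807 = 5.7733 rad/s.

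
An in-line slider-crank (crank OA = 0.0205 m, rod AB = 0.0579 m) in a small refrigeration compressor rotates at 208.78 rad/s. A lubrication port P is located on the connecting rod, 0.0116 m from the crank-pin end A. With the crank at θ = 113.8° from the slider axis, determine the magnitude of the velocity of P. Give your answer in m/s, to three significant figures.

4.04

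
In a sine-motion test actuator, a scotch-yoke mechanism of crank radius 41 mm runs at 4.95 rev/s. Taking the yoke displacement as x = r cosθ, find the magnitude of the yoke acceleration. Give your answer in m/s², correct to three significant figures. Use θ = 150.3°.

34.5

ω = 31.1 rad/s (from 4.95 rev/s).
x = r cosθ ⇒ ẍ = −rω² cosθ (ω constant).
|a| = rω²|cosθ| = 0.041·(31.1)²·|cos 150.3°| = 34.45 m/s².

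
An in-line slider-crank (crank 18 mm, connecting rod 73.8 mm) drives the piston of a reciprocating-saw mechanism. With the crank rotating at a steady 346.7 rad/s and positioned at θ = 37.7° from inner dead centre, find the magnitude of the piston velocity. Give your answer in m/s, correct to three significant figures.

ω = 346.7 rad/s
For an in-line slider-crank, x = r cosθ + √(L² − r² sin²θ), so v = −rω sinθ·[1 + r cosθ/√(L² − r² sin²θ)].
With r = 0.018 m, L = 0.0738 m, θ = 37.7°: √(L² − r² sin²θ) = 0.072974 m.
v = −0.018·346.7·0.61153·[1 + 0.018·0.79122/0.072974] = -4.5611 m/s.
|v| = 4.5611 m/s.

4.56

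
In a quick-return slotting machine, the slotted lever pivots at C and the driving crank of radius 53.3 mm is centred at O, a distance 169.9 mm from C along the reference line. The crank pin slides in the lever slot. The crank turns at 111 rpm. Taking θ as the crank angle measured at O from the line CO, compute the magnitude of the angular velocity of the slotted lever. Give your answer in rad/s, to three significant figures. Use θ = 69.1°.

ω = 11.62 rad/s (from 111 rpm).
Crank pin A relative to C: A = (d + r cosθ, r sinθ); lever angle φ = atan2(r sinθ, d + r cosθ).
Differentiating tanφ: φ̇ = rω(d cosθ + r)/(d² + r² + 2dr cosθ).
d² + r² + 2dr cosθ = |CA|² = 0.0381679 m²;  d cosθ + r = +0.11391 m.
|ω_lever| = |0.0533·11.62·+0.11391| / 0.0381679 = 1.849 rad/s.

1.85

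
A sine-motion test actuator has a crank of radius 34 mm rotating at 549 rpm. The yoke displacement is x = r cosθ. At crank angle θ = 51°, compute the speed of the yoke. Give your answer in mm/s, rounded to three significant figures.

1520

ω = 57.49 rad/s (from 549 rpm).
x = r cosθ ⇒ ẋ = −rω sinθ.
|v| = rω|sinθ| = 0.034·57.49·|sin 51°| = 1.5191 m/s = 1519.1 mm/s.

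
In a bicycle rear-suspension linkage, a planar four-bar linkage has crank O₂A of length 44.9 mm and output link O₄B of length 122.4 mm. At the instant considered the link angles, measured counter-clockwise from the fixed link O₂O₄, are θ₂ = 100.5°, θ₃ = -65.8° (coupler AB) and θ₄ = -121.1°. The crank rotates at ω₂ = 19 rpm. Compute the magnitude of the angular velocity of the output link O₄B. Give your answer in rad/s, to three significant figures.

ω₂ = 1.99 rad/s (from 19 rpm).
Differentiating the loop-closure r₂e^{iθ₂}+r₃e^{iθ₃}=r₁+r₄e^{iθ₄} gives r₂ω₂e^{iθ₂}+r₃ω₃e^{iθ₃}=r₄ω₄e^{iθ₄}.
Eliminating the other unknown: ω₄ = r₂ω₂ sin(θ₂−θ₃) / [r₄ sin(θ₄−θ₃)].
Numerator sine = +0.23684; denominator sine = -0.82214.
Result = 0.0449·1.99·(+0.23684) / (0.1224·(-0.82214)) = -0.21026 rad/s; magnitude 0.21026 rad/s.

0.210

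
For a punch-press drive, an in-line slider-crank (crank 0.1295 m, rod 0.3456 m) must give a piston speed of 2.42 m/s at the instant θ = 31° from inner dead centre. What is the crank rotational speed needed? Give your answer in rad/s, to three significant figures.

For an in-line slider-crank, |v_piston| = rω|sinθ|·[1 + r cosθ/√(L² − r² sin²θ)].
With r = 0.1295 m, L = 0.3456 m, θ = 31°: the bracketed kinematic factor |dx/dθ| = 0.08853 m.
ω = v/|dx/dθ| = 2.42/0.08853 = 27.335 rad/s.

27.3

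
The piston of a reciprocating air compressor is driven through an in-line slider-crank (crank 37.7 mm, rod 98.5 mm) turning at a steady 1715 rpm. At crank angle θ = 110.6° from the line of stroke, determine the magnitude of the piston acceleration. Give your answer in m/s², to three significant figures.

794

ω = 2π·1715/60 = 179.6 rad/s
x(θ) = r cosθ + √(L² − r² sin²θ); with ω constant, a = ω²·d²x/dθ².
d²x/dθ² = −r cosθ − r²(cos2θ)/√u − r⁴ sin²2θ/(4u^{3/2}),  u = L² − r² sin²θ = 0.00845691 m².
Substituting r = 0.0377 m, L = 0.0985 m, θ = 110.6°: d²x/dθ² = +0.024611 m.
a = ω²·d²x/dθ² = (179.6)²·(+0.024611) = +793.82 m/s²;  |a| = 793.82 m/s².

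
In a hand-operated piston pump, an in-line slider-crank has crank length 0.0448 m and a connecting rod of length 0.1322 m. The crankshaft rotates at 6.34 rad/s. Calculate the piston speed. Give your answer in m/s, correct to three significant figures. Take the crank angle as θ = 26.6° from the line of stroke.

ω = 6.34 rad/s
For an in-line slider-crank, x = r cosθ + √(L² − r² sin²θ), so v = −rω sinθ·[1 + r cosθ/√(L² − r² sin²θ)].
With r = 0.0448 m, L = 0.1322 m, θ = 26.6°: √(L² − r² sin²θ) = 0.13067 m.
v = −0.0448·6.34·0.44776·[1 + 0.0448·0.89415/0.13067] = -0.16617 m/s.
|v| = 0.16617 m/s.

0.166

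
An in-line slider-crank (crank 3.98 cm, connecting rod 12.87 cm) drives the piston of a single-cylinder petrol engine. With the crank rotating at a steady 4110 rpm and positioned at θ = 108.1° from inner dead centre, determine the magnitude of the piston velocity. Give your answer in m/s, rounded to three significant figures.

14.6

ω = 2π·4110/60 = 430.4 rad/s
For an in-line slider-crank, x = r cosθ + √(L² − r² sin²θ), so v = −rω sinθ·[1 + r cosθ/√(L² − r² sin²θ)].
With r = 0.0398 m, L = 0.1287 m, θ = 108.1°: √(L² − r² sin²θ) = 0.12301 m.
v = −0.0398·430.4·0.95052·[1 + 0.0398·-0.31068/0.12301] = -14.646 m/s.
|v| = 14.646 m/s.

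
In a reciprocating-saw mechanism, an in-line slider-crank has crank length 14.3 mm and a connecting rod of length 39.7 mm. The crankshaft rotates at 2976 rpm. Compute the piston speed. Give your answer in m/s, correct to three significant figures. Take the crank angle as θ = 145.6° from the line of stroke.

1.75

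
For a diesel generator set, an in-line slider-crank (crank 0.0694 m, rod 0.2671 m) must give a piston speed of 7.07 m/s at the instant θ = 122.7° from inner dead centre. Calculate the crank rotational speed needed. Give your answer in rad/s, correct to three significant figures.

141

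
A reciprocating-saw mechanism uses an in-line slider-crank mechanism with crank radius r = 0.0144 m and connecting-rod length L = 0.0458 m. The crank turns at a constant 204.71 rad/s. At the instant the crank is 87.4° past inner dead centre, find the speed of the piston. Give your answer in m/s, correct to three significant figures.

ω = 204.7 rad/s
For an in-line slider-crank, x = r cosθ + √(L² − r² sin²θ), so v = −rω sinθ·[1 + r cosθ/√(L² − r² sin²θ)].
With r = 0.0144 m, L = 0.0458 m, θ = 87.4°: √(L² − r² sin²θ) = 0.043482 m.
v = −0.0144·204.7·0.99897·[1 + 0.0144·0.04536/0.043482] = -2.989 m/s.
|v| = 2.989 m/s.

2.99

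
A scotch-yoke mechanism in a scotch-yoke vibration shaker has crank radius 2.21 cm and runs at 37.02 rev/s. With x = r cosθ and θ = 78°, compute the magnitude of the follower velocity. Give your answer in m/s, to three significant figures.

5.03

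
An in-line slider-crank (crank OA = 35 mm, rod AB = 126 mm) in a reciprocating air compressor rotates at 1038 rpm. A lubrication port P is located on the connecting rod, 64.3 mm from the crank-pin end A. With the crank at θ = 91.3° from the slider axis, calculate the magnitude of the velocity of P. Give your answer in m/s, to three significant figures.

3.79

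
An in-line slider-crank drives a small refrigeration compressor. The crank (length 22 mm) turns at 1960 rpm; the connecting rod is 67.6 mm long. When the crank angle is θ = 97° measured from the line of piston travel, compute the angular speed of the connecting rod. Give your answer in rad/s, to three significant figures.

8.60

ω = 205.3 rad/s (converted from 1960 rpm).
The rod makes angle φ with the slider axis where L sinφ = r sinθ; differentiating, L cosφ·φ̇ = r ω cosθ.
L cosφ = √(L² − r² sin²θ) = 0.063976 m.
|ω_rod| = r ω |cosθ| / √(L² − r² sin²θ) = 0.022·205.3·0.12187/0.063976 = 8.6017 rad/s.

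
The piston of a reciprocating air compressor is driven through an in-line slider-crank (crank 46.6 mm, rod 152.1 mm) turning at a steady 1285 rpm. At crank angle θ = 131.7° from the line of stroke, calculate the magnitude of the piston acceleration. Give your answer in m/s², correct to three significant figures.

585

ω = 2π·1285/60 = 134.6 rad/s
x(θ) = r cosθ + √(L² − r² sin²θ); with ω constant, a = ω²·d²x/dθ².
d²x/dθ² = −r cosθ − r²(cos2θ)/√u − r⁴ sin²2θ/(4u^{3/2}),  u = L² − r² sin²θ = 0.0219238 m².
Substituting r = 0.0466 m, L = 0.1521 m, θ = 131.7°: d²x/dθ² = +0.032327 m.
a = ω²·d²x/dθ² = (134.6)²·(+0.032327) = +585.37 m/s²;  |a| = 585.37 m/s².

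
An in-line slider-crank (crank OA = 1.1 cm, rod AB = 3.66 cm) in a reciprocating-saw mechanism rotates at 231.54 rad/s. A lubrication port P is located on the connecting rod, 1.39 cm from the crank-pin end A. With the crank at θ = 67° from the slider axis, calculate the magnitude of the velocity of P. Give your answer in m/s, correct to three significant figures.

2.53

ω = 231.5 rad/s.  Crank-pin speed |V_A| = rω = 2.5469 m/s, perpendicular to OA.
Rod angle: sinφ = −(r/L) sinθ ⇒ φ = -16.061°; ω_rod = −rω cosθ/√(L²−r²sin²θ) = -28.295 rad/s.
V_P = V_A + ω_rod × AP, with AP = 0.0139 m along the rod.
Components: V_Px = −rω sinθ − a·ω_rod·sinφ = -2.4533 m/s;  V_Py = rω cosθ + a·ω_rod·cosφ = +0.61722 m/s.
|V_P| = √(V_Px² + V_Py²) = 2.5297 m/s.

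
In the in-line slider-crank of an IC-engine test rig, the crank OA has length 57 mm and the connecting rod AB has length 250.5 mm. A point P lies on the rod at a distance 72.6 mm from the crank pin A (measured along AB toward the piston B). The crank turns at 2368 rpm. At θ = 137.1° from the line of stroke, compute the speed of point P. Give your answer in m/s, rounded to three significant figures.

11.7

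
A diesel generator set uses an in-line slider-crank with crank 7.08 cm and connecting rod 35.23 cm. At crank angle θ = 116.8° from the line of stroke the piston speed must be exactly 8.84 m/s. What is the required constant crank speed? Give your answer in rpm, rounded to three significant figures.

For an in-line slider-crank, |v_piston| = rω|sinθ|·[1 + r cosθ/√(L² − r² sin²θ)].
With r = 0.0708 m, L = 0.3523 m, θ = 116.8°: the bracketed kinematic factor |dx/dθ| = 0.057375 m.
ω = v/|dx/dθ| = 8.84/0.057375 = 154.08 rad/s.
N = 60ω/(2π) = 1471.3 rpm.

1470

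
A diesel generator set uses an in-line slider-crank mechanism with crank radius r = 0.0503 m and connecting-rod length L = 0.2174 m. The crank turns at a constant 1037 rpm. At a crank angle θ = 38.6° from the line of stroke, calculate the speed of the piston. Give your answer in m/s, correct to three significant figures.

ω = 2π·1037/60 = 108.6 rad/s
For an in-line slider-crank, x = r cosθ + √(L² − r² sin²θ), so v = −rω sinθ·[1 + r cosθ/√(L² − r² sin²θ)].
With r = 0.0503 m, L = 0.2174 m, θ = 38.6°: √(L² − r² sin²θ) = 0.21512 m.
v = −0.0503·108.6·0.62388·[1 + 0.0503·0.78152/0.21512] = -4.0305 m/s.
|v| = 4.0305 m/s.

4.03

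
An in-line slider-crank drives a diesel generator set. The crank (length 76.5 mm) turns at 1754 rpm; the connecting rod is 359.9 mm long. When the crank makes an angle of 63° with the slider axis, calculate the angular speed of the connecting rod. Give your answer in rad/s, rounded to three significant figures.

18.1

ω = 183.7 rad/s (converted from 1754 rpm).
The rod makes angle φ with the slider axis where L sinφ = r sinθ; differentiating, L cosφ·φ̇ = r ω cosθ.
L cosφ = √(L² − r² sin²θ) = 0.35339 m.
|ω_rod| = r ω |cosθ| / √(L² − r² sin²θ) = 0.0765·183.7·0.45399/0.35339 = 18.052 rad/s.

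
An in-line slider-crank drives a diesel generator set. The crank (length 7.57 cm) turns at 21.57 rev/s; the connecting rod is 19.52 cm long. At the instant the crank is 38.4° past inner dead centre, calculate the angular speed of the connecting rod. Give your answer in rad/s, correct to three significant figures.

ω = 135.5 rad/s (converted from 21.57 rev/s).
The rod makes angle φ with the slider axis where L sinφ = r sinθ; differentiating, L cosφ·φ̇ = r ω cosθ.
L cosφ = √(L² − r² sin²θ) = 0.18945 m.
|ω_rod| = r ω |cosθ| / √(L² − r² sin²θ) = 0.0757·135.5·0.78369/0.18945 = 42.44 rad/s.

42.4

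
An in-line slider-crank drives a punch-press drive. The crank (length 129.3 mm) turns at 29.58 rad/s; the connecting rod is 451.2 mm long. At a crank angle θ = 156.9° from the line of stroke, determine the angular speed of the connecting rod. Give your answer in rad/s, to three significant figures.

7.85

ω = 29.58 rad/s
The rod makes angle φ with the slider axis where L sinφ = r sinθ; differentiating, L cosφ·φ̇ = r ω cosθ.
L cosφ = √(L² − r² sin²θ) = 0.44834 m.
|ω_rod| = r ω |cosθ| / √(L² − r² sin²θ) = 0.1293·29.58·0.91982/0.44834 = 7.8468 rad/s.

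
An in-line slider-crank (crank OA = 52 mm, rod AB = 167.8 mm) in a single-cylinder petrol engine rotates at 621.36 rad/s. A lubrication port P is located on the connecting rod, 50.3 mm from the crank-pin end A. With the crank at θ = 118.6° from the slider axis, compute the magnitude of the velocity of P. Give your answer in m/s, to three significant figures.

ω = 621.4 rad/s.  Crank-pin speed |V_A| = rω = 32.311 m/s, perpendicular to OA.
Rod angle: sinφ = −(r/L) sinθ ⇒ φ = -15.788°; ω_rod = −rω cosθ/√(L²−r²sin²θ) = +95.788 rad/s.
V_P = V_A + ω_rod × AP, with AP = 0.0503 m along the rod.
Components: V_Px = −rω sinθ − a·ω_rod·sinφ = -27.057 m/s;  V_Py = rω cosθ + a·ω_rod·cosφ = -10.831 m/s.
|V_P| = √(V_Px² + V_Py²) = 29.144 m/s.

29.1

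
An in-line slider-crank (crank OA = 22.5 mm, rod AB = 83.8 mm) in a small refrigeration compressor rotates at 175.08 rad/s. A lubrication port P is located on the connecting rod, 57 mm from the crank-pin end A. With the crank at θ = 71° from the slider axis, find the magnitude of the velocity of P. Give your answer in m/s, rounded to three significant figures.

3.97

ω = 175.1 rad/s.  Crank-pin speed |V_A| = rω = 3.9393 m/s, perpendicular to OA.
Rod angle: sinφ = −(r/L) sinθ ⇒ φ = -14.707°; ω_rod = −rω cosθ/√(L²−r²sin²θ) = -15.823 rad/s.
V_P = V_A + ω_rod × AP, with AP = 0.057 m along the rod.
Components: V_Px = −rω sinθ − a·ω_rod·sinφ = -3.9536 m/s;  V_Py = rω cosθ + a·ω_rod·cosφ = +0.41016 m/s.
|V_P| = √(V_Px² + V_Py²) = 3.9749 m/s.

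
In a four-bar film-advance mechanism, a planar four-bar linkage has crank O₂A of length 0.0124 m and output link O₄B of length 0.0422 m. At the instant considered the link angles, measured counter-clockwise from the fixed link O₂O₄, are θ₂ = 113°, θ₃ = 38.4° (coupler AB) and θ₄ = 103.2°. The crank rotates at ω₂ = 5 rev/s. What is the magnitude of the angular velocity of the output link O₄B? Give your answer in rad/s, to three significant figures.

9.84

ω₂ = 31.42 rad/s (from 5 rev/s).
Differentiating the loop-closure r₂e^{iθ₂}+r₃e^{iθ₃}=r₁+r₄e^{iθ₄} gives r₂ω₂e^{iθ₂}+r₃ω₃e^{iθ₃}=r₄ω₄e^{iθ₄}.
Eliminating the other unknown: ω₄ = r₂ω₂ sin(θ₂−θ₃) / [r₄ sin(θ₄−θ₃)].
Numerator sine = +0.96410; denominator sine = +0.90483.
Result = 0.0124·31.42·(+0.96410) / (0.0422·(+0.90483)) = +9.8359 rad/s; magnitude 9.8359 rad/s.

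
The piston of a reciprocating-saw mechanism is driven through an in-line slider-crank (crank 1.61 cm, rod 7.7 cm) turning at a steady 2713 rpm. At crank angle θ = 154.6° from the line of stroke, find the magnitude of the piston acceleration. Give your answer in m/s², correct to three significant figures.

1000

ω = 2π·2713/60 = 284.1 rad/s
x(θ) = r cosθ + √(L² − r² sin²θ); with ω constant, a = ω²·d²x/dθ².
d²x/dθ² = −r cosθ − r²(cos2θ)/√u − r⁴ sin²2θ/(4u^{3/2}),  u = L² − r² sin²θ = 0.00588131 m².
Substituting r = 0.0161 m, L = 0.077 m, θ = 154.6°: d²x/dθ² = +0.012385 m.
a = ω²·d²x/dθ² = (284.1)²·(+0.012385) = +999.67 m/s²;  |a| = 999.67 m/s².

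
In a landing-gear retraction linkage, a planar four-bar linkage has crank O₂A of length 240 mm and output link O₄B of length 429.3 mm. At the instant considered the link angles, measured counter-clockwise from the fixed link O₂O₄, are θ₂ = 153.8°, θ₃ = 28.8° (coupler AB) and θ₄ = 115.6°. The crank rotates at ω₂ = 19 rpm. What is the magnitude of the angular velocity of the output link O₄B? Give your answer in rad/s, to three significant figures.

ω₂ = 1.99 rad/s (from 19 rpm).
Differentiating the loop-closure r₂e^{iθ₂}+r₃e^{iθ₃}=r₁+r₄e^{iθ₄} gives r₂ω₂e^{iθ₂}+r₃ω₃e^{iθ₃}=r₄ω₄e^{iθ₄}.
Eliminating the other unknown: ω₄ = r₂ω₂ sin(θ₂−θ₃) / [r₄ sin(θ₄−θ₃)].
Numerator sine = +0.81915; denominator sine = +0.99844.
Result = 0.24·1.99·(+0.81915) / (0.4293·(+0.99844)) = +0.91259 rad/s; magnitude 0.91259 rad/s.

0.913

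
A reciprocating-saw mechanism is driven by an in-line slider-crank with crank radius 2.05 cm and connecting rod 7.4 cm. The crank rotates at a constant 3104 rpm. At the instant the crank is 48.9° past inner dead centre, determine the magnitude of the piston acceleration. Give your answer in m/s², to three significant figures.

1350

ω = 2π·3104/60 = 325.1 rad/s
x(θ) = r cosθ + √(L² − r² sin²θ); with ω constant, a = ω²·d²x/dθ².
d²x/dθ² = −r cosθ − r²(cos2θ)/√u − r⁴ sin²2θ/(4u^{3/2}),  u = L² − r² sin²θ = 0.00523736 m².
Substituting r = 0.0205 m, L = 0.074 m, θ = 48.9°: d²x/dθ² = -0.012802 m.
a = ω²·d²x/dθ² = (325.1)²·(-0.012802) = -1352.7 m/s²;  |a| = 1352.7 m/s².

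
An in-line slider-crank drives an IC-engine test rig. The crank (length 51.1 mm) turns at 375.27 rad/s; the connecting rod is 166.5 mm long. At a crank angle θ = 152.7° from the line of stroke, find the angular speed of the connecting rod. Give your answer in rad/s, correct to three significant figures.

103

ω = 375.3 rad/s
The rod makes angle φ with the slider axis where L sinφ = r sinθ; differentiating, L cosφ·φ̇ = r ω cosθ.
L cosφ = √(L² − r² sin²θ) = 0.16484 m.
|ω_rod| = r ω |cosθ| / √(L² − r² sin²θ) = 0.0511·375.3·0.88862/0.16484 = 103.37 rad/s.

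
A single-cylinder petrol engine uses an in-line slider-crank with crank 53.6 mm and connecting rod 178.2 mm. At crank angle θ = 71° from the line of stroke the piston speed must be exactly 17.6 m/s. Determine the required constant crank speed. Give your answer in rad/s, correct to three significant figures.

315

For an in-line slider-crank, |v_piston| = rω|sinθ|·[1 + r cosθ/√(L² − r² sin²θ)].
With r = 0.0536 m, L = 0.1782 m, θ = 71°: the bracketed kinematic factor |dx/dθ| = 0.055856 m.
ω = v/|dx/dθ| = 17.6/0.055856 = 315.09 rad/s.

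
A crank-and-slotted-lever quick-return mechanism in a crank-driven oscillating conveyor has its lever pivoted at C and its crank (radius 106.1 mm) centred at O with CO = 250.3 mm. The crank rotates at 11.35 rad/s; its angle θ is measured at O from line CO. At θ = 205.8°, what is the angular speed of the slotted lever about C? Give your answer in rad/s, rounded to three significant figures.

5.50

ω = 11.35 rad/s
Crank pin A relative to C: A = (d + r cosθ, r sinθ); lever angle φ = atan2(r sinθ, d + r cosθ).
Differentiating tanφ: φ̇ = rω(d cosθ + r)/(d² + r² + 2dr cosθ).
d² + r² + 2dr cosθ = |CA|² = 0.0260881 m²;  d cosθ + r = -0.11925 m.
|ω_lever| = |0.1061·11.35·-0.11925| / 0.0260881 = 5.5046 rad/s.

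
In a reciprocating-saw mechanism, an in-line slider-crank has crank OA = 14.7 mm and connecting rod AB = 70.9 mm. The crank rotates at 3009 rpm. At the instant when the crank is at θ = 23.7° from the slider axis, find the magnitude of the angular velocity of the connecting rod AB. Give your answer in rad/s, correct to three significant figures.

ω = 315.1 rad/s (converted from 3009 rpm).
The rod makes angle φ with the slider axis where L sinφ = r sinθ; differentiating, L cosφ·φ̇ = r ω cosθ.
L cosφ = √(L² − r² sin²θ) = 0.070653 m.
|ω_rod| = r ω |cosθ| / √(L² − r² sin²θ) = 0.0147·315.1·0.91566/0.070653 = 60.03 rad/s.

60.0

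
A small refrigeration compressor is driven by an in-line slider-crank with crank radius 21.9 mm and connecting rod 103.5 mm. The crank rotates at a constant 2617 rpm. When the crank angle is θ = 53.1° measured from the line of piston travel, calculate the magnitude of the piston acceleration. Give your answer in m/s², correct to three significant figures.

893

ω = 2π·2617/60 = 274.1 rad/s
x(θ) = r cosθ + √(L² − r² sin²θ); with ω constant, a = ω²·d²x/dθ².
d²x/dθ² = −r cosθ − r²(cos2θ)/√u − r⁴ sin²2θ/(4u^{3/2}),  u = L² − r² sin²θ = 0.0104055 m².
Substituting r = 0.0219 m, L = 0.1035 m, θ = 53.1°: d²x/dθ² = -0.011887 m.
a = ω²·d²x/dθ² = (274.1)²·(-0.011887) = -892.8 m/s²;  |a| = 892.8 m/s².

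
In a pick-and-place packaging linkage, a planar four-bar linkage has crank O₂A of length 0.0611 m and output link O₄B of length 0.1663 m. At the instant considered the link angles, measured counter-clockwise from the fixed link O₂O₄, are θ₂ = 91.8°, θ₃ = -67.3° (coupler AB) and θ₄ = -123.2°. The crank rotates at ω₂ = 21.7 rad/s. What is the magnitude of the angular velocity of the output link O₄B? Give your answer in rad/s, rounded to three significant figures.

ω₂ = 21.7 rad/s
Differentiating the loop-closure r₂e^{iθ₂}+r₃e^{iθ₃}=r₁+r₄e^{iθ₄} gives r₂ω₂e^{iθ₂}+r₃ω₃e^{iθ₃}=r₄ω₄e^{iθ₄}.
Eliminating the other unknown: ω₄ = r₂ω₂ sin(θ₂−θ₃) / [r₄ sin(θ₄−θ₃)].
Numerator sine = +0.35674; denominator sine = -0.82806.
Result = 0.0611·21.7·(+0.35674) / (0.1663·(-0.82806)) = -3.4348 rad/s; magnitude 3.4348 rad/s.

3.43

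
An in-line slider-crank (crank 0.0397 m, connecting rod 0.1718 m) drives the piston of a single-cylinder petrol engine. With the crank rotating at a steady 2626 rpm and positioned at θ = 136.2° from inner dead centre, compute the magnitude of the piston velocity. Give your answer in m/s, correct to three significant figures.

6.28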